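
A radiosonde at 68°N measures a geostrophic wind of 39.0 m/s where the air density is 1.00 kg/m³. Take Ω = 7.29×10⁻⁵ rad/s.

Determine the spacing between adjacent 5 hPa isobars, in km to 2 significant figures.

95 km

Coriolis parameter at 68°N:
f = 2Ω sin φ = 2 × 7.29×10⁻⁵ × sin 68° = 1.35×10⁻⁴ s⁻¹
Geostrophic balance rearranged: |∂P/∂n| = f ρ V_g
|∂P/∂n| = 1.35×10⁻⁴ × 1.00 × 39.0 = 5.27×10⁻³ Pa/m
Isobar spacing: Δn = ΔP/|∂P/∂n| = 500 Pa / 5.27×10⁻³ Pa/m = 94838 m ≈ 95 km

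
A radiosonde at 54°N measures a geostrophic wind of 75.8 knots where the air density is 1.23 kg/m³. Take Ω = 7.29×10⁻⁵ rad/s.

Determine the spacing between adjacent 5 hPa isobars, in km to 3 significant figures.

Coriolis parameter at 54°N:
f = 2Ω sin φ = 2 × 7.29×10⁻⁵ × sin 54° = 1.18×10⁻⁴ s⁻¹
Wind speed in SI: 75.8 knots = 39.0 m/s
Geostrophic balance rearranged: |∂P/∂n| = f ρ V_g
|∂P/∂n| = 1.18×10⁻⁴ × 1.23 × 39.0 = 5.66×10⁻³ Pa/m
Isobar spacing: Δn = ΔP/|∂P/∂n| = 500 Pa / 5.66×10⁻³ Pa/m = 88378 m ≈ 88.4 km

88.4 km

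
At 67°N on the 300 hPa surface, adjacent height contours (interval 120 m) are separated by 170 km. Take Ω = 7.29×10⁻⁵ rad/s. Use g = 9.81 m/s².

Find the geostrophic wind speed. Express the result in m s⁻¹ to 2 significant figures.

Coriolis parameter at 67°N:
f = 2Ω sin φ = 2 × 7.29×10⁻⁵ × sin 67° = 1.34×10⁻⁴ s⁻¹
Height gradient: |∂Z/∂n| = 120 m / 170000 m = 7.06×10⁻⁴
On a pressure surface, geostrophic balance gives V_g = (g/f)|∂Z/∂n|:
V_g = 9.81 × 7.06×10⁻⁴ / 1.34×10⁻⁴ = 51.6 m/s

52 m s⁻¹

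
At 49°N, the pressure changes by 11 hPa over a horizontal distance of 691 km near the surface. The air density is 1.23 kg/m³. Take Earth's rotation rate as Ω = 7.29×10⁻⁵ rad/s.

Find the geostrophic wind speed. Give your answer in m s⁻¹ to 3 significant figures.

11.8 m s⁻¹

Coriolis parameter at 49°N:
f = 2Ω sin φ = 2 × 7.29×10⁻⁵ × sin 49° = 1.10×10⁻⁴ s⁻¹
Pressure gradient: |∂P/∂n| = 1100 Pa / 691000 m = 1.59×10⁻³ Pa/m
Geostrophic balance (pressure-gradient force = Coriolis force):
V_g = (1/(fρ)) |∂P/∂n| = 1.59×10⁻³ / (1.10×10⁻⁴ × 1.23) = 11.8 m/s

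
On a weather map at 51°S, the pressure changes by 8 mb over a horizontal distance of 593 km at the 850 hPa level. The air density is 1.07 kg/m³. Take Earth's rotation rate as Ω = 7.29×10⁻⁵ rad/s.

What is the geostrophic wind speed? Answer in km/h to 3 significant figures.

40.1 km/h

Coriolis parameter at 51°S:
f = 2Ω sin φ = 2 × 7.29×10⁻⁵ × sin 51° = 1.13×10⁻⁴ s⁻¹
Pressure gradient: |∂P/∂n| = 800 Pa / 593000 m = 1.35×10⁻³ Pa/m
Geostrophic balance (pressure-gradient force = Coriolis force):
V_g = (1/(fρ)) |∂P/∂n| = 1.35×10⁻³ / (1.13×10⁻⁴ × 1.07) = 11.1 m/s
Converting: 11.1 m/s × 3.6 = 40.1 km/h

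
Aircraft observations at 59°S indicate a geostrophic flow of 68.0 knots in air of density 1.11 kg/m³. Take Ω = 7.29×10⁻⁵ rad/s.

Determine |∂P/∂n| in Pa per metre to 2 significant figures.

4.9×10⁻³ Pa/m

Coriolis parameter at 59°S:
f = 2Ω sin φ = 2 × 7.29×10⁻⁵ × sin 59° = 1.25×10⁻⁴ s⁻¹
Wind speed in SI: 68.0 knots = 35.0 m/s
Geostrophic balance rearranged: |∂P/∂n| = f ρ V_g
|∂P/∂n| = 1.25×10⁻⁴ × 1.11 × 35.0 = 4.85×10⁻³ Pa/m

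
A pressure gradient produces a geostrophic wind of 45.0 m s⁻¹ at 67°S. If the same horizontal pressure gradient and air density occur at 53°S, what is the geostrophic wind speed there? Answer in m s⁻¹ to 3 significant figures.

51.9 m s⁻¹

With the same pressure gradient and density, V_g ∝ 1/f ∝ 1/sin φ.
V₂ = V₁ · sin φ₁ / sin φ₂ = 45.0 × sin 67° / sin 53°
V₂ = 45.0 × 0.9205/0.7986 = 51.9 m s⁻¹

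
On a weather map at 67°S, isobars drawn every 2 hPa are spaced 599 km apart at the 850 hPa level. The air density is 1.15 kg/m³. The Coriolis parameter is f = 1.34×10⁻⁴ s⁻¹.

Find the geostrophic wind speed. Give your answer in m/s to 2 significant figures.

Pressure gradient: |∂P/∂n| = 200 Pa / 599000 m = 3.34×10⁻⁴ Pa/m
Geostrophic balance (pressure-gradient force = Coriolis force):
V_g = (1/(fρ)) |∂P/∂n| = 3.34×10⁻⁴ / (1.34×10⁻⁴ × 1.15) = 2.17 m/s

2.2 m/s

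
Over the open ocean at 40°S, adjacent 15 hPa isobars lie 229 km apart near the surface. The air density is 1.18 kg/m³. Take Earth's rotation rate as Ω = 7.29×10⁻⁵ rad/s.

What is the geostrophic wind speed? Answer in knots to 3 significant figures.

115 knots

Coriolis parameter at 40°S:
f = 2Ω sin φ = 2 × 7.29×10⁻⁵ × sin 40° = 9.37×10⁻⁵ s⁻¹
Pressure gradient: |∂P/∂n| = 1500 Pa / 229000 m = 6.55×10⁻³ Pa/m
Geostrophic balance (pressure-gradient force = Coriolis force):
V_g = (1/(fρ)) |∂P/∂n| = 6.55×10⁻³ / (9.37×10⁻⁵ × 1.18) = 59.2 m/s
Converting: 59.2 m/s × 1.944 = 115 knots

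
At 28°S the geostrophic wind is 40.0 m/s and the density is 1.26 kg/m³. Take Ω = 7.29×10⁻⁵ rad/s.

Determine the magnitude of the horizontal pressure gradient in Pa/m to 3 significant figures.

3.45×10⁻³ Pa/m

Coriolis parameter at 28°S:
f = 2Ω sin φ = 2 × 7.29×10⁻⁵ × sin 28° = 6.84×10⁻⁵ s⁻¹
Geostrophic balance rearranged: |∂P/∂n| = f ρ V_g
|∂P/∂n| = 6.84×10⁻⁵ × 1.26 × 40.0 = 3.45×10⁻³ Pa/m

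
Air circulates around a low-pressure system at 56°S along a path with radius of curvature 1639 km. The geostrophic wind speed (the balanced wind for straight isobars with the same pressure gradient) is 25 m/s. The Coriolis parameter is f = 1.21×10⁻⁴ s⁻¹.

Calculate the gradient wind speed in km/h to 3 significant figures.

Around a low, centrifugal force acts outward with Coriolis, so pressure-gradient force balances both:
(1/ρ)|∂P/∂n| = fV + V²/R  →  V² + fR·V − fR·V_g = 0
With fR = 1.21×10⁻⁴ × 1639×10³ m = 198 m/s:
V = [−fR + √((fR)² + 4 fR V_g)]/2 = [−198 + √(198² + 4×198×25)]/2 = 22.5 m/s
Subgeostrophic (V < V_g = 25 m/s), as expected around a low.
Converting: 22.5 m/s × 3.6 = 80.8 km/h

80.8 km/h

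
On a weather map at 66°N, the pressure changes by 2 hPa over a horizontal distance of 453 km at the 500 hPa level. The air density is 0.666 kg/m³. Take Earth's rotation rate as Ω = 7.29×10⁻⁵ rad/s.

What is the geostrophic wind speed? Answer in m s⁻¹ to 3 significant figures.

4.98 m s⁻¹

Coriolis parameter at 66°N:
f = 2Ω sin φ = 2 × 7.29×10⁻⁵ × sin 66° = 1.33×10⁻⁴ s⁻¹
Pressure gradient: |∂P/∂n| = 200 Pa / 453000 m = 4.42×10⁻⁴ Pa/m
Geostrophic balance (pressure-gradient force = Coriolis force):
V_g = (1/(fρ)) |∂P/∂n| = 4.42×10⁻⁴ / (1.33×10⁻⁴ × 0.666) = 4.98 m/s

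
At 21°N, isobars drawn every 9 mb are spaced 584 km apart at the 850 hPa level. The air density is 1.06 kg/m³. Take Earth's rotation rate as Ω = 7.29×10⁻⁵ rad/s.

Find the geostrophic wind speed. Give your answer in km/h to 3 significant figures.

Coriolis parameter at 21°N:
f = 2Ω sin φ = 2 × 7.29×10⁻⁵ × sin 21° = 5.23×10⁻⁵ s⁻¹
Pressure gradient: |∂P/∂n| = 900 Pa / 584000 m = 1.54×10⁻³ Pa/m
Geostrophic balance (pressure-gradient force = Coriolis force):
V_g = (1/(fρ)) |∂P/∂n| = 1.54×10⁻³ / (5.23×10⁻⁵ × 1.06) = 27.8 m/s
Converting: 27.8 m/s × 3.6 = 100 km/h

100 km/h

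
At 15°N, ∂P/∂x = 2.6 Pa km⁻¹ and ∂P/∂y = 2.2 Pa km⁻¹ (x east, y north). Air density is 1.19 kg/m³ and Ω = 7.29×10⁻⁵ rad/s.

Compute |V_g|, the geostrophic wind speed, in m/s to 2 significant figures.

76 m/s

Coriolis parameter at 15°N:
f = 2Ω sin φ = 2 × 7.29×10⁻⁵ × sin 15° = 3.77×10⁻⁵ s⁻¹
Component geostrophic relations (x east, y north):
u_g = −(1/(fρ)) ∂P/∂y,  v_g = (1/(fρ)) ∂P/∂x
u_g = −(2.2×10⁻³)/(3.77×10⁻⁵ × 1.19) = −49.0 m/s;  v_g = (2.6×10⁻³)/(3.77×10⁻⁵ × 1.19) = 57.9 m/s
|V_g| = √(u_g² + v_g²) = 75.8 m/s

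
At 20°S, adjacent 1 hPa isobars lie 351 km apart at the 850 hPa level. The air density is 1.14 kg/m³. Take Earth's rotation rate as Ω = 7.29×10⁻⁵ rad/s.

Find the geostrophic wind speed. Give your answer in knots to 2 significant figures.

9.7 knots

Coriolis parameter at 20°S:
f = 2Ω sin φ = 2 × 7.29×10⁻⁵ × sin 20° = 4.99×10⁻⁵ s⁻¹
Pressure gradient: |∂P/∂n| = 100 Pa / 351000 m = 2.85×10⁻⁴ Pa/m
Geostrophic balance (pressure-gradient force = Coriolis force):
V_g = (1/(fρ)) |∂P/∂n| = 2.85×10⁻⁴ / (4.99×10⁻⁵ × 1.14) = 5.01 m/s
Converting: 5.01 m/s × 1.944 = 9.7 knots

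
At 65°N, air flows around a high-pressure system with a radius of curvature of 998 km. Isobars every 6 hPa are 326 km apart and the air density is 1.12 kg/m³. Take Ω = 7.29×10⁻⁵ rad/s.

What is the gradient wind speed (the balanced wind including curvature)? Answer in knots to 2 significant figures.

Coriolis parameter at 65°N:
f = 2Ω sin φ = 2 × 7.29×10⁻⁵ × sin 65° = 1.32×10⁻⁴ s⁻¹
Pressure gradient: |∂P/∂n| = 600 Pa / 326000 m = 1.84×10⁻³ Pa/m
Geostrophic speed: V_g = |∂P/∂n|/(fρ) = 1.84×10⁻³/(1.32×10⁻⁴ × 1.12) = 12.4 m/s
Around a high, pressure-gradient force acts outward with centrifugal, so Coriolis balances both:
fV = (1/ρ)|∂P/∂n| + V²/R  →  V² − fR·V + fR·V_g = 0
With fR = 1.32×10⁻⁴ × 998×10³ m = 132 m/s:
V = [fR − √((fR)² − 4 fR V_g)]/2 = [132 − √(132² − 4×132×12.4)]/2 = 13.9 m/s
Supergeostrophic (V > V_g = 12.4 m/s), as expected around a high.
Converting: 13.9 m/s × 1.944 = 27 knots

27 knots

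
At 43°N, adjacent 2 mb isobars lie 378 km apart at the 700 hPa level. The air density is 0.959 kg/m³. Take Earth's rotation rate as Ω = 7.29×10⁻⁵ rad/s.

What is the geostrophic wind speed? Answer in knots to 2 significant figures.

11 knots

Coriolis parameter at 43°N:
f = 2Ω sin φ = 2 × 7.29×10⁻⁵ × sin 43° = 9.94×10⁻⁵ s⁻¹
Pressure gradient: |∂P/∂n| = 200 Pa / 378000 m = 5.29×10⁻⁴ Pa/m
Geostrophic balance (pressure-gradient force = Coriolis force):
V_g = (1/(fρ)) |∂P/∂n| = 5.29×10⁻⁴ / (9.94×10⁻⁵ × 0.959) = 5.55 m/s
Converting: 5.55 m/s × 1.944 = 11 knots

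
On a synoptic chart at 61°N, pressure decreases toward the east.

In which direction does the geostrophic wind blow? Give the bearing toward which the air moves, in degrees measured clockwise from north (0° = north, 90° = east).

180°

The pressure-gradient force points toward the east (bearing 090°).
Geostrophic balance: in the Northern Hemisphere the Coriolis force deflects motion to the right, so the geostrophic wind blows 90° to the right of the pressure-gradient force (low pressure on the left).
Rotating 090° by 90° clockwise gives 180° — the wind blows toward the south.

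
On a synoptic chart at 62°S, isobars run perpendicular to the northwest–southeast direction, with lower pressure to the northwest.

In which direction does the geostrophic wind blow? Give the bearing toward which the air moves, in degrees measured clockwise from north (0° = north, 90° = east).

225°

The pressure-gradient force points toward the northwest (bearing 315°).
Geostrophic balance: in the Southern Hemisphere the Coriolis force deflects motion to the left, so the geostrophic wind blows 90° to the left of the pressure-gradient force (low pressure on the right).
Rotating 315° by 90° counterclockwise gives 225° — the wind blows toward the southwest.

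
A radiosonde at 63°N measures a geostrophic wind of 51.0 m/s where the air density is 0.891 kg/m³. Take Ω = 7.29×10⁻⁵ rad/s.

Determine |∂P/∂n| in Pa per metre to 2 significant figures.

Coriolis parameter at 63°N:
f = 2Ω sin φ = 2 × 7.29×10⁻⁵ × sin 63° = 1.30×10⁻⁴ s⁻¹
Geostrophic balance rearranged: |∂P/∂n| = f ρ V_g
|∂P/∂n| = 1.30×10⁻⁴ × 0.891 × 51.0 = 5.90×10⁻³ Pa/m

5.9×10⁻³ Pa/m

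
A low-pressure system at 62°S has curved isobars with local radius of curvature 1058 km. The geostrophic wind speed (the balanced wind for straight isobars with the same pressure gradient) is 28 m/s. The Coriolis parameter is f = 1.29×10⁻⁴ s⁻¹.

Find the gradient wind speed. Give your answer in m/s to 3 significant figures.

Around a low, centrifugal force acts outward with Coriolis, so pressure-gradient force balances both:
(1/ρ)|∂P/∂n| = fV + V²/R  →  V² + fR·V − fR·V_g = 0
With fR = 1.29×10⁻⁴ × 1058×10³ m = 136 m/s:
V = [−fR + √((fR)² + 4 fR V_g)]/2 = [−136 + √(136² + 4×136×28)]/2 = 23.8 m/s
Subgeostrophic (V < V_g = 28 m/s), as expected around a low.

23.8 m/s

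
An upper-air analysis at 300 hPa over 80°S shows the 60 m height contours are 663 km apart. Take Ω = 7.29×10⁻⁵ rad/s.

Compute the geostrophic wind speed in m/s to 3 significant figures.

6.18 m/s

Coriolis parameter at 80°S:
f = 2Ω sin φ = 2 × 7.29×10⁻⁵ × sin 80° = 1.44×10⁻⁴ s⁻¹
Height gradient: |∂Z/∂n| = 60 m / 663000 m = 9.05×10⁻⁵
On a pressure surface, geostrophic balance gives V_g = (g/f)|∂Z/∂n|:
V_g = 9.81 × 9.05×10⁻⁵ / 1.44×10⁻⁴ = 6.18 m/s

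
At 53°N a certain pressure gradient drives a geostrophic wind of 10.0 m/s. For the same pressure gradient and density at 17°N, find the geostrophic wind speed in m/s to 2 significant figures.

With the same pressure gradient and density, V_g ∝ 1/f ∝ 1/sin φ.
V₂ = V₁ · sin φ₁ / sin φ₂ = 10.0 × sin 53° / sin 17°
V₂ = 10.0 × 0.7986/0.2924 = 27 m/s

27 m/s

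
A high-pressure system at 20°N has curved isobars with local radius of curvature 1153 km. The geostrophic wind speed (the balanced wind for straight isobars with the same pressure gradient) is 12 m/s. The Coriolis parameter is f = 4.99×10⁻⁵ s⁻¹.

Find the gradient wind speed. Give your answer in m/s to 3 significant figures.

Around a high, pressure-gradient force acts outward with centrifugal, so Coriolis balances both:
fV = (1/ρ)|∂P/∂n| + V²/R  →  V² − fR·V + fR·V_g = 0
With fR = 4.99×10⁻⁵ × 1153×10³ m = 57.5 m/s:
V = [fR − √((fR)² − 4 fR V_g)]/2 = [57.5 − √(57.5² − 4×57.5×12)]/2 = 17.1 m/s
Supergeostrophic (V > V_g = 12 m/s), as expected around a high.

17.1 m/s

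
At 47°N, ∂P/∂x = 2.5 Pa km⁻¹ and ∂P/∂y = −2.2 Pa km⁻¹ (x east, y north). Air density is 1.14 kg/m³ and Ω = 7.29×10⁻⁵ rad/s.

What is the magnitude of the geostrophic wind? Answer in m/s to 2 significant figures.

Coriolis parameter at 47°N:
f = 2Ω sin φ = 2 × 7.29×10⁻⁵ × sin 47° = 1.07×10⁻⁴ s⁻¹
Component geostrophic relations (x east, y north):
u_g = −(1/(fρ)) ∂P/∂y,  v_g = (1/(fρ)) ∂P/∂x
u_g = −(−2.2×10⁻³)/(1.07×10⁻⁴ × 1.14) = 18.1 m/s;  v_g = (2.5×10⁻³)/(1.07×10⁻⁴ × 1.14) = 20.6 m/s
|V_g| = √(u_g² + v_g²) = 27.4 m/s

27 m/s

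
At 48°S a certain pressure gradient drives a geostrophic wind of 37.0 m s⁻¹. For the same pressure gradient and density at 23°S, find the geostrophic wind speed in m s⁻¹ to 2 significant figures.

70 m s⁻¹

With the same pressure gradient and density, V_g ∝ 1/f ∝ 1/sin φ.
V₂ = V₁ · sin φ₁ / sin φ₂ = 37.0 × sin 48° / sin 23°
V₂ = 37.0 × 0.7431/0.3907 = 70 m s⁻¹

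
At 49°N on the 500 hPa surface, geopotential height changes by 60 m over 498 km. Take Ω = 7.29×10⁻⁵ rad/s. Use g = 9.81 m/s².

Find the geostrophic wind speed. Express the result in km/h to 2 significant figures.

39 km/h

Coriolis parameter at 49°N:
f = 2Ω sin φ = 2 × 7.29×10⁻⁵ × sin 49° = 1.10×10⁻⁴ s⁻¹
Height gradient: |∂Z/∂n| = 60 m / 498000 m = 1.20×10⁻⁴
On a pressure surface, geostrophic balance gives V_g = (g/f)|∂Z/∂n|:
V_g = 9.81 × 1.20×10⁻⁴ / 1.10×10⁻⁴ = 10.7 m/s
Converting: 10.7 m/s × 3.6 = 39 km/h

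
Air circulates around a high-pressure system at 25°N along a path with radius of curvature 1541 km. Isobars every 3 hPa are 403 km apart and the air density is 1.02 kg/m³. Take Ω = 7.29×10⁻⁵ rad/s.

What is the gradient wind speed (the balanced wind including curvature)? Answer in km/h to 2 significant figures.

Coriolis parameter at 25°N:
f = 2Ω sin φ = 2 × 7.29×10⁻⁵ × sin 25° = 6.16×10⁻⁵ s⁻¹
Pressure gradient: |∂P/∂n| = 300 Pa / 403000 m = 7.44×10⁻⁴ Pa/m
Geostrophic speed: V_g = |∂P/∂n|/(fρ) = 7.44×10⁻⁴/(6.16×10⁻⁵ × 1.02) = 11.8 m/s
Around a high, pressure-gradient force acts outward with centrifugal, so Coriolis balances both:
fV = (1/ρ)|∂P/∂n| + V²/R  →  V² − fR·V + fR·V_g = 0
With fR = 6.16×10⁻⁵ × 1541×10³ m = 95.0 m/s:
V = [fR − √((fR)² − 4 fR V_g)]/2 = [95.0 − √(95.0² − 4×95.0×11.8)]/2 = 13.9 m/s
Supergeostrophic (V > V_g = 11.8 m/s), as expected around a high.
Converting: 13.9 m/s × 3.6 = 50 km/h

50 km/h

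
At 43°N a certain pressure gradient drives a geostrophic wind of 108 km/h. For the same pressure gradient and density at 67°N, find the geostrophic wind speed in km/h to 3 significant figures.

With the same pressure gradient and density, V_g ∝ 1/f ∝ 1/sin φ.
V₂ = V₁ · sin φ₁ / sin φ₂ = 108 × sin 43° / sin 67°
V₂ = 108 × 0.6820/0.9205 = 80.0 km/h

80.0 km/h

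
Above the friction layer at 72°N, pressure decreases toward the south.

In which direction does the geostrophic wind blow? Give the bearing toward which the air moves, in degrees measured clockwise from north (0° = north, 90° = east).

The pressure-gradient force points toward the south (bearing 180°).
Geostrophic balance: in the Northern Hemisphere the Coriolis force deflects motion to the right, so the geostrophic wind blows 90° to the right of the pressure-gradient force (low pressure on the left).
Rotating 180° by 90° clockwise gives 270° — the wind blows toward the west.

270°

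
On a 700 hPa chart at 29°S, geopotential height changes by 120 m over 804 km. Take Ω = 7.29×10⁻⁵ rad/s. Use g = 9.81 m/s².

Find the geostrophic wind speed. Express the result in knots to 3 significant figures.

40.3 knots

Coriolis parameter at 29°S:
f = 2Ω sin φ = 2 × 7.29×10⁻⁵ × sin 29° = 7.07×10⁻⁵ s⁻¹
Height gradient: |∂Z/∂n| = 120 m / 804000 m = 1.49×10⁻⁴
On a pressure surface, geostrophic balance gives V_g = (g/f)|∂Z/∂n|:
V_g = 9.81 × 1.49×10⁻⁴ / 7.07×10⁻⁵ = 20.7 m/s
Converting: 20.7 m/s × 1.944 = 40.3 knots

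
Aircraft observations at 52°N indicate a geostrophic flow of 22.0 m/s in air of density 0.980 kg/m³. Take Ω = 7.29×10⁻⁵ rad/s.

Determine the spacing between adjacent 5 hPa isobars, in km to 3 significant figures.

Coriolis parameter at 52°N:
f = 2Ω sin φ = 2 × 7.29×10⁻⁵ × sin 52° = 1.15×10⁻⁴ s⁻¹
Geostrophic balance rearranged: |∂P/∂n| = f ρ V_g
|∂P/∂n| = 1.15×10⁻⁴ × 0.980 × 22.0 = 2.48×10⁻³ Pa/m
Isobar spacing: Δn = ΔP/|∂P/∂n| = 500 Pa / 2.48×10⁻³ Pa/m = 201851 m ≈ 202 km

202 km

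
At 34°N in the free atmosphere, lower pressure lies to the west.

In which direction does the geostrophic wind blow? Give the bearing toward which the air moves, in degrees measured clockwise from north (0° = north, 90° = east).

The pressure-gradient force points toward the west (bearing 270°).
Geostrophic balance: in the Northern Hemisphere the Coriolis force deflects motion to the right, so the geostrophic wind blows 90° to the right of the pressure-gradient force (low pressure on the left).
Rotating 270° by 90° clockwise gives 000° — the wind blows toward the north.

000°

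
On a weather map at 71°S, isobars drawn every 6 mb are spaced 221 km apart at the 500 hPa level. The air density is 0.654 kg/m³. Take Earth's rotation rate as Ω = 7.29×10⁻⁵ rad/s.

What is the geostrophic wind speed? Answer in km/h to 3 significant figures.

108 km/h

Coriolis parameter at 71°S:
f = 2Ω sin φ = 2 × 7.29×10⁻⁵ × sin 71° = 1.38×10⁻⁴ s⁻¹
Pressure gradient: |∂P/∂n| = 600 Pa / 221000 m = 2.71×10⁻³ Pa/m
Geostrophic balance (pressure-gradient force = Coriolis force):
V_g = (1/(fρ)) |∂P/∂n| = 2.71×10⁻³ / (1.38×10⁻⁴ × 0.654) = 30.1 m/s
Converting: 30.1 m/s × 3.6 = 108 km/h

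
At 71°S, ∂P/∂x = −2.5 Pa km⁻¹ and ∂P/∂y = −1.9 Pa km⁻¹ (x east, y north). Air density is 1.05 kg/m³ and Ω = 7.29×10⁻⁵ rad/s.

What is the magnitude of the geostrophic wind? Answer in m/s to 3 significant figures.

Coriolis parameter at 71°S:
f = 2Ω sin φ = 2 × 7.29×10⁻⁵ × sin 71° = 1.38×10⁻⁴ s⁻¹
In the Southern Hemisphere f is negative: f = −1.38×10⁻⁴ s⁻¹.
Component geostrophic relations (x east, y north):
u_g = −(1/(fρ)) ∂P/∂y,  v_g = (1/(fρ)) ∂P/∂x
u_g = −(−1.9×10⁻³)/(−1.38×10⁻⁴ × 1.05) = −13.1 m/s;  v_g = (−2.5×10⁻³)/(−1.38×10⁻⁴ × 1.05) = 17.3 m/s
|V_g| = √(u_g² + v_g²) = 21.7 m/s

21.7 m/s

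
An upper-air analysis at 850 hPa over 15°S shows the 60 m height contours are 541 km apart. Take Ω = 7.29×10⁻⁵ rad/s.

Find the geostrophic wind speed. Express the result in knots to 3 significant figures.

Coriolis parameter at 15°S:
f = 2Ω sin φ = 2 × 7.29×10⁻⁵ × sin 15° = 3.77×10⁻⁵ s⁻¹
Height gradient: |∂Z/∂n| = 60 m / 541000 m = 1.11×10⁻⁴
On a pressure surface, geostrophic balance gives V_g = (g/f)|∂Z/∂n|:
V_g = 9.81 × 1.11×10⁻⁴ / 3.77×10⁻⁵ = 28.8 m/s
Converting: 28.8 m/s × 1.944 = 56.0 knots

56.0 knots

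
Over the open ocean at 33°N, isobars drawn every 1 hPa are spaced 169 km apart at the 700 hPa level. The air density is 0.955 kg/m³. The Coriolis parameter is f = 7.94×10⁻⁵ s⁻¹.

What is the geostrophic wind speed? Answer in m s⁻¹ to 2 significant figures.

Pressure gradient: |∂P/∂n| = 100 Pa / 169000 m = 5.92×10⁻⁴ Pa/m
Geostrophic balance (pressure-gradient force = Coriolis force):
V_g = (1/(fρ)) |∂P/∂n| = 5.92×10⁻⁴ / (7.94×10⁻⁵ × 0.955) = 7.80 m/s

7.8 m s⁻¹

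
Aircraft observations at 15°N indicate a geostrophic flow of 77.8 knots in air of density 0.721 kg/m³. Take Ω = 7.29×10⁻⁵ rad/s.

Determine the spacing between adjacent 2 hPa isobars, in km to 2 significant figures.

180 km

Coriolis parameter at 15°N:
f = 2Ω sin φ = 2 × 7.29×10⁻⁵ × sin 15° = 3.77×10⁻⁵ s⁻¹
Wind speed in SI: 77.8 knots = 40.0 m/s
Geostrophic balance rearranged: |∂P/∂n| = f ρ V_g
|∂P/∂n| = 3.77×10⁻⁵ × 0.721 × 40.0 = 1.09×10⁻³ Pa/m
Isobar spacing: Δn = ΔP/|∂P/∂n| = 200 Pa / 1.09×10⁻³ Pa/m = 183664 m ≈ 180 km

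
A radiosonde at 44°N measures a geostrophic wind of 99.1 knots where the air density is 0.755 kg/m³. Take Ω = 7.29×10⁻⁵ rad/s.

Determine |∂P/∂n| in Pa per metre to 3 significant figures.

3.90×10⁻³ Pa/m

Coriolis parameter at 44°N:
f = 2Ω sin φ = 2 × 7.29×10⁻⁵ × sin 44° = 1.01×10⁻⁴ s⁻¹
Wind speed in SI: 99.1 knots = 51.0 m/s
Geostrophic balance rearranged: |∂P/∂n| = f ρ V_g
|∂P/∂n| = 1.01×10⁻⁴ × 0.755 × 51.0 = 3.90×10⁻³ Pa/m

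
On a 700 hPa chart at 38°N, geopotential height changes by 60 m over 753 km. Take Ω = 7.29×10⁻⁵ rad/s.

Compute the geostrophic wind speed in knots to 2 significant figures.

Coriolis parameter at 38°N:
f = 2Ω sin φ = 2 × 7.29×10⁻⁵ × sin 38° = 8.98×10⁻⁵ s⁻¹
Height gradient: |∂Z/∂n| = 60 m / 753000 m = 7.97×10⁻⁵
On a pressure surface, geostrophic balance gives V_g = (g/f)|∂Z/∂n|:
V_g = 9.81 × 7.97×10⁻⁵ / 8.98×10⁻⁵ = 8.71 m/s
Converting: 8.71 m/s × 1.944 = 17 knots

17 knots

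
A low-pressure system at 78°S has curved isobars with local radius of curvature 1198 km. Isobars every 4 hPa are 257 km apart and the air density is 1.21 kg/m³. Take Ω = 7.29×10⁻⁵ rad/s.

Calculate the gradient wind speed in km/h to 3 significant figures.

Coriolis parameter at 78°S:
f = 2Ω sin φ = 2 × 7.29×10⁻⁵ × sin 78° = 1.43×10⁻⁴ s⁻¹
Pressure gradient: |∂P/∂n| = 400 Pa / 257000 m = 1.56×10⁻³ Pa/m
Geostrophic speed: V_g = |∂P/∂n|/(fρ) = 1.56×10⁻³/(1.43×10⁻⁴ × 1.21) = 9.02 m/s
Around a low, centrifugal force acts outward with Coriolis, so pressure-gradient force balances both:
(1/ρ)|∂P/∂n| = fV + V²/R  →  V² + fR·V − fR·V_g = 0
With fR = 1.43×10⁻⁴ × 1198×10³ m = 171 m/s:
V = [−fR + √((fR)² + 4 fR V_g)]/2 = [−171 + √(171² + 4×171×9.02)]/2 = 8.59 m/s
Subgeostrophic (V < V_g = 9.02 m/s), as expected around a low.
Converting: 8.59 m/s × 3.6 = 30.9 km/h

30.9 km/h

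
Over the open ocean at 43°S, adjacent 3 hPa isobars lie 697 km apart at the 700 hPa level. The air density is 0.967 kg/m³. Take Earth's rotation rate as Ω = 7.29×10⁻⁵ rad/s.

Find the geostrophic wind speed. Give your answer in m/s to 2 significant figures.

4.5 m/s

Coriolis parameter at 43°S:
f = 2Ω sin φ = 2 × 7.29×10⁻⁵ × sin 43° = 9.94×10⁻⁵ s⁻¹
Pressure gradient: |∂P/∂n| = 300 Pa / 697000 m = 4.30×10⁻⁴ Pa/m
Geostrophic balance (pressure-gradient force = Coriolis force):
V_g = (1/(fρ)) |∂P/∂n| = 4.30×10⁻⁴ / (9.94×10⁻⁵ × 0.967) = 4.48 m/s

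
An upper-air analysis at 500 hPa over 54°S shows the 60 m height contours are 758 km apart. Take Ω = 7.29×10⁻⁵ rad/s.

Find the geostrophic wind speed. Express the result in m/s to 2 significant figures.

6.6 m/s

Coriolis parameter at 54°S:
f = 2Ω sin φ = 2 × 7.29×10⁻⁵ × sin 54° = 1.18×10⁻⁴ s⁻¹
Height gradient: |∂Z/∂n| = 60 m / 758000 m = 7.92×10⁻⁵
On a pressure surface, geostrophic balance gives V_g = (g/f)|∂Z/∂n|:
V_g = 9.81 × 7.92×10⁻⁵ / 1.18×10⁻⁴ = 6.58 m/s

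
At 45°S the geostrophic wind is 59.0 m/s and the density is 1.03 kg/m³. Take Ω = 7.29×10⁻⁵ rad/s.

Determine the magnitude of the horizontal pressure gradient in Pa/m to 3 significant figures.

6.27×10⁻³ Pa/m

Coriolis parameter at 45°S:
f = 2Ω sin φ = 2 × 7.29×10⁻⁵ × sin 45° = 1.03×10⁻⁴ s⁻¹
Geostrophic balance rearranged: |∂P/∂n| = f ρ V_g
|∂P/∂n| = 1.03×10⁻⁴ × 1.03 × 59.0 = 6.27×10⁻³ Pa/m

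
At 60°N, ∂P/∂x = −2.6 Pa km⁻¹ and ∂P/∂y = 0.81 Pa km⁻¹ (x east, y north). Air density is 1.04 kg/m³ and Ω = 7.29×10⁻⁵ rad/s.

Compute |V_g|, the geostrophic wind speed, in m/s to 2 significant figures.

21 m/s

Coriolis parameter at 60°N:
f = 2Ω sin φ = 2 × 7.29×10⁻⁵ × sin 60° = 1.26×10⁻⁴ s⁻¹
Component geostrophic relations (x east, y north):
u_g = −(1/(fρ)) ∂P/∂y,  v_g = (1/(fρ)) ∂P/∂x
u_g = −(0.81×10⁻³)/(1.26×10⁻⁴ × 1.04) = −6.17 m/s;  v_g = (−2.6×10⁻³)/(1.26×10⁻⁴ × 1.04) = −19.8 m/s
|V_g| = √(u_g² + v_g²) = 20.7 m/s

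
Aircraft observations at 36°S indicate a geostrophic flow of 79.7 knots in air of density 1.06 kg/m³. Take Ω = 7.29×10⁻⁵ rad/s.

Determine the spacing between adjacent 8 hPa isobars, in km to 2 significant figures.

210 km

Coriolis parameter at 36°S:
f = 2Ω sin φ = 2 × 7.29×10⁻⁵ × sin 36° = 8.57×10⁻⁵ s⁻¹
Wind speed in SI: 79.7 knots = 41.0 m/s
Geostrophic balance rearranged: |∂P/∂n| = f ρ V_g
|∂P/∂n| = 8.57×10⁻⁵ × 1.06 × 41.0 = 3.72×10⁻³ Pa/m
Isobar spacing: Δn = ΔP/|∂P/∂n| = 800 Pa / 3.72×10⁻³ Pa/m = 214789 m ≈ 210 km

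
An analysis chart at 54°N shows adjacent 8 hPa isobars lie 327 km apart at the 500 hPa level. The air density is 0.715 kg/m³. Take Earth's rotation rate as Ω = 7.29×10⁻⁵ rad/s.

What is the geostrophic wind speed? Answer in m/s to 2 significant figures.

Coriolis parameter at 54°N:
f = 2Ω sin φ = 2 × 7.29×10⁻⁵ × sin 54° = 1.18×10⁻⁴ s⁻¹
Pressure gradient: |∂P/∂n| = 800 Pa / 327000 m = 2.45×10⁻³ Pa/m
Geostrophic balance (pressure-gradient force = Coriolis force):
V_g = (1/(fρ)) |∂P/∂n| = 2.45×10⁻³ / (1.18×10⁻⁴ × 0.715) = 29.0 m/s

29 m/s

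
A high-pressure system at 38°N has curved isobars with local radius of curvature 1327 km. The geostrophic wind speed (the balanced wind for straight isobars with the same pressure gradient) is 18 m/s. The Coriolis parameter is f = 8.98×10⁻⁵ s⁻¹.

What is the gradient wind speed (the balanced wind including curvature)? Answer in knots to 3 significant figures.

43.0 knots

Around a high, pressure-gradient force acts outward with centrifugal, so Coriolis balances both:
fV = (1/ρ)|∂P/∂n| + V²/R  →  V² − fR·V + fR·V_g = 0
With fR = 8.98×10⁻⁵ × 1327×10³ m = 119 m/s:
V = [fR − √((fR)² − 4 fR V_g)]/2 = [119 − √(119² − 4×119×18)]/2 = 22.1 m/s
Supergeostrophic (V > V_g = 18 m/s), as expected around a high.
Converting: 22.1 m/s × 1.944 = 43.0 knots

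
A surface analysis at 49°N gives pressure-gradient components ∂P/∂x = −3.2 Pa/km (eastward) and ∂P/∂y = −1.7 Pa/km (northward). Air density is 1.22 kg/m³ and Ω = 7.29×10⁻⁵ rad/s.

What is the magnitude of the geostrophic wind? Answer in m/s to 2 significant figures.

Coriolis parameter at 49°N:
f = 2Ω sin φ = 2 × 7.29×10⁻⁵ × sin 49° = 1.10×10⁻⁴ s⁻¹
Component geostrophic relations (x east, y north):
u_g = −(1/(fρ)) ∂P/∂y,  v_g = (1/(fρ)) ∂P/∂x
u_g = −(−1.7×10⁻³)/(1.10×10⁻⁴ × 1.22) = 12.7 m/s;  v_g = (−3.2×10⁻³)/(1.10×10⁻⁴ × 1.22) = −23.8 m/s
|V_g| = √(u_g² + v_g²) = 27.0 m/s

27 m/s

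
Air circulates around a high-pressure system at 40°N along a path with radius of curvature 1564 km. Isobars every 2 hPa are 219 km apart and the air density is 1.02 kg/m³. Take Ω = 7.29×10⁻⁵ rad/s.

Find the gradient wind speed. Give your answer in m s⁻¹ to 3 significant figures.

Coriolis parameter at 40°N:
f = 2Ω sin φ = 2 × 7.29×10⁻⁵ × sin 40° = 9.37×10⁻⁵ s⁻¹
Pressure gradient: |∂P/∂n| = 200 Pa / 219000 m = 9.13×10⁻⁴ Pa/m
Geostrophic speed: V_g = |∂P/∂n|/(fρ) = 9.13×10⁻⁴/(9.37×10⁻⁵ × 1.02) = 9.55 m/s
Around a high, pressure-gradient force acts outward with centrifugal, so Coriolis balances both:
fV = (1/ρ)|∂P/∂n| + V²/R  →  V² − fR·V + fR·V_g = 0
With fR = 9.37×10⁻⁵ × 1564×10³ m = 147 m/s:
V = [fR − √((fR)² − 4 fR V_g)]/2 = [147 − √(147² − 4×147×9.55)]/2 = 10.3 m/s
Supergeostrophic (V > V_g = 9.55 m/s), as expected around a high.

10.3 m s⁻¹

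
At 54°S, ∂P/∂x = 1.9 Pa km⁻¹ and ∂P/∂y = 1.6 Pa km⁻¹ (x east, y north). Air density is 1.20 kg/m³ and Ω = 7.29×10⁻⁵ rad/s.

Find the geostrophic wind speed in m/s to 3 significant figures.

17.5 m/s

Coriolis parameter at 54°S:
f = 2Ω sin φ = 2 × 7.29×10⁻⁵ × sin 54° = 1.18×10⁻⁴ s⁻¹
In the Southern Hemisphere f is negative: f = −1.18×10⁻⁴ s⁻¹.
Component geostrophic relations (x east, y north):
u_g = −(1/(fρ)) ∂P/∂y,  v_g = (1/(fρ)) ∂P/∂x
u_g = −(1.6×10⁻³)/(−1.18×10⁻⁴ × 1.20) = 11.3 m/s;  v_g = (1.9×10⁻³)/(−1.18×10⁻⁴ × 1.20) = −13.4 m/s
|V_g| = √(u_g² + v_g²) = 17.5 m/s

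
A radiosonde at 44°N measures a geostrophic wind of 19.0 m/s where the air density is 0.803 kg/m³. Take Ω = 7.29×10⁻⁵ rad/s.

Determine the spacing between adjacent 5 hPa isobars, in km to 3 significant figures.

Coriolis parameter at 44°N:
f = 2Ω sin φ = 2 × 7.29×10⁻⁵ × sin 44° = 1.01×10⁻⁴ s⁻¹
Geostrophic balance rearranged: |∂P/∂n| = f ρ V_g
|∂P/∂n| = 1.01×10⁻⁴ × 0.803 × 19.0 = 1.55×10⁻³ Pa/m
Isobar spacing: Δn = ΔP/|∂P/∂n| = 500 Pa / 1.55×10⁻³ Pa/m = 323573 m ≈ 324 km

324 km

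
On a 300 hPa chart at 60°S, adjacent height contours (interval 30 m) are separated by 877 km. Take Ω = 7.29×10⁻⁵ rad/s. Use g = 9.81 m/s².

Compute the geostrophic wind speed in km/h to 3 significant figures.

Coriolis parameter at 60°S:
f = 2Ω sin φ = 2 × 7.29×10⁻⁵ × sin 60° = 1.26×10⁻⁴ s⁻¹
Height gradient: |∂Z/∂n| = 30 m / 877000 m = 3.42×10⁻⁵
On a pressure surface, geostrophic balance gives V_g = (g/f)|∂Z/∂n|:
V_g = 9.81 × 3.42×10⁻⁵ / 1.26×10⁻⁴ = 2.66 m/s
Converting: 2.66 m/s × 3.6 = 9.57 km/h

9.57 km/h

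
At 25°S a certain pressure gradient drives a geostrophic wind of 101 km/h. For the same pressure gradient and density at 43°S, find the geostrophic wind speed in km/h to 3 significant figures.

62.6 km/h

With the same pressure gradient and density, V_g ∝ 1/f ∝ 1/sin φ.
V₂ = V₁ · sin φ₁ / sin φ₂ = 101 × sin 25° / sin 43°
V₂ = 101 × 0.4226/0.6820 = 62.6 km/h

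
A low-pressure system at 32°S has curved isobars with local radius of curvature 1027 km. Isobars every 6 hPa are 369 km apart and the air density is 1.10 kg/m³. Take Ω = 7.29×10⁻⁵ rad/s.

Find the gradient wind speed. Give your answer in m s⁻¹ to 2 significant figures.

16 m s⁻¹

Coriolis parameter at 32°S:
f = 2Ω sin φ = 2 × 7.29×10⁻⁵ × sin 32° = 7.73×10⁻⁵ s⁻¹
Pressure gradient: |∂P/∂n| = 600 Pa / 369000 m = 1.63×10⁻³ Pa/m
Geostrophic speed: V_g = |∂P/∂n|/(fρ) = 1.63×10⁻³/(7.73×10⁻⁵ × 1.10) = 19.1 m/s
Around a low, centrifugal force acts outward with Coriolis, so pressure-gradient force balances both:
(1/ρ)|∂P/∂n| = fV + V²/R  →  V² + fR·V − fR·V_g = 0
With fR = 7.73×10⁻⁵ × 1027×10³ m = 79.3 m/s:
V = [−fR + √((fR)² + 4 fR V_g)]/2 = [−79.3 + √(79.3² + 4×79.3×19.1)]/2 = 15.9 m/s
Subgeostrophic (V < V_g = 19.1 m/s), as expected around a low.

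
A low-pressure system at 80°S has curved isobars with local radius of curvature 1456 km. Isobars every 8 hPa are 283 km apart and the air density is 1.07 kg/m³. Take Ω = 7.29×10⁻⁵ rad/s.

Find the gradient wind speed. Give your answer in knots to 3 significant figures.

33.1 knots

Coriolis parameter at 80°S:
f = 2Ω sin φ = 2 × 7.29×10⁻⁵ × sin 80° = 1.44×10⁻⁴ s⁻¹
Pressure gradient: |∂P/∂n| = 800 Pa / 283000 m = 2.83×10⁻³ Pa/m
Geostrophic speed: V_g = |∂P/∂n|/(fρ) = 2.83×10⁻³/(1.44×10⁻⁴ × 1.07) = 18.4 m/s
Around a low, centrifugal force acts outward with Coriolis, so pressure-gradient force balances both:
(1/ρ)|∂P/∂n| = fV + V²/R  →  V² + fR·V − fR·V_g = 0
With fR = 1.44×10⁻⁴ × 1456×10³ m = 209 m/s:
V = [−fR + √((fR)² + 4 fR V_g)]/2 = [−209 + √(209² + 4×209×18.4)]/2 = 17 m/s
Subgeostrophic (V < V_g = 18.4 m/s), as expected around a low.
Converting: 17 m/s × 1.944 = 33.1 knots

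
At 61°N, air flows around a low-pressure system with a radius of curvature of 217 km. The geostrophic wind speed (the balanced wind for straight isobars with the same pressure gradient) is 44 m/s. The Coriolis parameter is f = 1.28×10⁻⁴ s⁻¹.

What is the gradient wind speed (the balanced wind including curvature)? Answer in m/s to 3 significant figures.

Around a low, centrifugal force acts outward with Coriolis, so pressure-gradient force balances both:
(1/ρ)|∂P/∂n| = fV + V²/R  →  V² + fR·V − fR·V_g = 0
With fR = 1.28×10⁻⁴ × 217×10³ m = 27.8 m/s:
V = [−fR + √((fR)² + 4 fR V_g)]/2 = [−27.8 + √(27.8² + 4×27.8×44)]/2 = 23.7 m/s
Subgeostrophic (V < V_g = 44 m/s), as expected around a low.

23.7 m/s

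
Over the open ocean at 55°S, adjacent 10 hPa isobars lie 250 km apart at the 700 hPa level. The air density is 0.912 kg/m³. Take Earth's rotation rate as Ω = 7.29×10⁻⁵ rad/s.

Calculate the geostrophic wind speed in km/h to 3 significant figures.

Coriolis parameter at 55°S:
f = 2Ω sin φ = 2 × 7.29×10⁻⁵ × sin 55° = 1.19×10⁻⁴ s⁻¹
Pressure gradient: |∂P/∂n| = 1000 Pa / 250000 m = 4.00×10⁻³ Pa/m
Geostrophic balance (pressure-gradient force = Coriolis force):
V_g = (1/(fρ)) |∂P/∂n| = 4.00×10⁻³ / (1.19×10⁻⁴ × 0.912) = 36.7 m/s
Converting: 36.7 m/s × 3.6 = 132 km/h

132 km/h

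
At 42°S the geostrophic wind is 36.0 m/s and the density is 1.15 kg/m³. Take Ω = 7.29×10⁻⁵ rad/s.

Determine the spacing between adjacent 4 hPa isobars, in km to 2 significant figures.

Coriolis parameter at 42°S:
f = 2Ω sin φ = 2 × 7.29×10⁻⁵ × sin 42° = 9.76×10⁻⁵ s⁻¹
Geostrophic balance rearranged: |∂P/∂n| = f ρ V_g
|∂P/∂n| = 9.76×10⁻⁵ × 1.15 × 36.0 = 4.04×10⁻³ Pa/m
Isobar spacing: Δn = ΔP/|∂P/∂n| = 400 Pa / 4.04×10⁻³ Pa/m = 99036 m ≈ 99 km

99 km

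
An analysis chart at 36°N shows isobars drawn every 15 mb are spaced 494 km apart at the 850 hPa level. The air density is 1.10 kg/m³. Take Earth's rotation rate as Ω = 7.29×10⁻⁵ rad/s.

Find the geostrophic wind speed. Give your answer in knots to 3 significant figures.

Coriolis parameter at 36°N:
f = 2Ω sin φ = 2 × 7.29×10⁻⁵ × sin 36° = 8.57×10⁻⁵ s⁻¹
Pressure gradient: |∂P/∂n| = 1500 Pa / 494000 m = 3.04×10⁻³ Pa/m
Geostrophic balance (pressure-gradient force = Coriolis force):
V_g = (1/(fρ)) |∂P/∂n| = 3.04×10⁻³ / (8.57×10⁻⁵ × 1.10) = 32.2 m/s
Converting: 32.2 m/s × 1.944 = 62.6 knots

62.6 knots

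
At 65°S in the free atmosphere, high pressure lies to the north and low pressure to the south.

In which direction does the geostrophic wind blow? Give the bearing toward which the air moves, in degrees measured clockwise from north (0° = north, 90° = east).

The pressure-gradient force points toward the south (bearing 180°).
Geostrophic balance: in the Southern Hemisphere the Coriolis force deflects motion to the left, so the geostrophic wind blows 90° to the left of the pressure-gradient force (low pressure on the right).
Rotating 180° by 90° counterclockwise gives 090° — the wind blows toward the east.

090°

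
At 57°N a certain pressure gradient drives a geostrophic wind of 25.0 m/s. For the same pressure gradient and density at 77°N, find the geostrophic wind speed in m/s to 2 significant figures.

22 m/s

With the same pressure gradient and density, V_g ∝ 1/f ∝ 1/sin φ.
V₂ = V₁ · sin φ₁ / sin φ₂ = 25.0 × sin 57° / sin 77°
V₂ = 25.0 × 0.8387/0.9744 = 22 m/s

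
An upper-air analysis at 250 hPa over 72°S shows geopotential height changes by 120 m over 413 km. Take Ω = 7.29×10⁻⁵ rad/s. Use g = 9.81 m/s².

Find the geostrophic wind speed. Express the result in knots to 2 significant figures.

40 knots

Coriolis parameter at 72°S:
f = 2Ω sin φ = 2 × 7.29×10⁻⁵ × sin 72° = 1.39×10⁻⁴ s⁻¹
Height gradient: |∂Z/∂n| = 120 m / 413000 m = 2.91×10⁻⁴
On a pressure surface, geostrophic balance gives V_g = (g/f)|∂Z/∂n|:
V_g = 9.81 × 2.91×10⁻⁴ / 1.39×10⁻⁴ = 20.6 m/s
Converting: 20.6 m/s × 1.944 = 40 knots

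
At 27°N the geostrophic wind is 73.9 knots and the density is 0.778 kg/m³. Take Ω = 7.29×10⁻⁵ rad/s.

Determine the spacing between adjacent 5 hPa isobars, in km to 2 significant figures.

Coriolis parameter at 27°N:
f = 2Ω sin φ = 2 × 7.29×10⁻⁵ × sin 27° = 6.62×10⁻⁵ s⁻¹
Wind speed in SI: 73.9 knots = 38.0 m/s
Geostrophic balance rearranged: |∂P/∂n| = f ρ V_g
|∂P/∂n| = 6.62×10⁻⁵ × 0.778 × 38.0 = 1.96×10⁻³ Pa/m
Isobar spacing: Δn = ΔP/|∂P/∂n| = 500 Pa / 1.96×10⁻³ Pa/m = 255390 m ≈ 260 km

260 km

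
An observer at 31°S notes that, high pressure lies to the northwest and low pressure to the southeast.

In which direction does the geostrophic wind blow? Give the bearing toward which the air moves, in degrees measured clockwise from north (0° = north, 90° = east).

The pressure-gradient force points toward the southeast (bearing 135°).
Geostrophic balance: in the Southern Hemisphere the Coriolis force deflects motion to the left, so the geostrophic wind blows 90° to the left of the pressure-gradient force (low pressure on the right).
Rotating 135° by 90° counterclockwise gives 045° — the wind blows toward the northeast.

045°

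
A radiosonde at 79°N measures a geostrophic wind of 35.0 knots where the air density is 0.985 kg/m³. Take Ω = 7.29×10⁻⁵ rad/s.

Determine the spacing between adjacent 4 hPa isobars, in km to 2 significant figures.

Coriolis parameter at 79°N:
f = 2Ω sin φ = 2 × 7.29×10⁻⁵ × sin 79° = 1.43×10⁻⁴ s⁻¹
Wind speed in SI: 35.0 knots = 18.0 m/s
Geostrophic balance rearranged: |∂P/∂n| = f ρ V_g
|∂P/∂n| = 1.43×10⁻⁴ × 0.985 × 18.0 = 2.54×10⁻³ Pa/m
Isobar spacing: Δn = ΔP/|∂P/∂n| = 400 Pa / 2.54×10⁻³ Pa/m = 157585 m ≈ 160 km

160 km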